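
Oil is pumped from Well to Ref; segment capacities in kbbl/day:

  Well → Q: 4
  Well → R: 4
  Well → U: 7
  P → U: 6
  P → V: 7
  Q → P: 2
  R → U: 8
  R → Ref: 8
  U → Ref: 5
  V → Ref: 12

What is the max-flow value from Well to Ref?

11

Augment Well→R→Ref: bottleneck 4, flow now 4.
Augment Well→U→Ref: bottleneck 5, flow now 9.
Augment Well→Q→P→V→Ref: bottleneck 2, flow now 11.
No augmenting path remains; maximum flow = 11.
In the residual graph, reachable from Well: {Well, Q, U}.
Min-cut edges: Well→R (4), Q→P (2), U→Ref (5); capacity 4 + 2 + 5 = 11.
This cut is saturated, so no flow can exceed 11.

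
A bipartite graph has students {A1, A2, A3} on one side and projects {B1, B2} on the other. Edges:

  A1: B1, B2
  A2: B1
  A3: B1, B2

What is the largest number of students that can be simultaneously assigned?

Unit-capacity flow: source→left, listed edges, right→sink; max matching = max flow.
Augmenting path A1→B1 (+1); matched 1.
Augmenting path A3→B2 (+1); matched 2.
No augmenting path remains; maximum matching = 2.
König certificate: {B1, B2} is a vertex cover of size 2 (every listed pair touches it), so no matching can be larger.

2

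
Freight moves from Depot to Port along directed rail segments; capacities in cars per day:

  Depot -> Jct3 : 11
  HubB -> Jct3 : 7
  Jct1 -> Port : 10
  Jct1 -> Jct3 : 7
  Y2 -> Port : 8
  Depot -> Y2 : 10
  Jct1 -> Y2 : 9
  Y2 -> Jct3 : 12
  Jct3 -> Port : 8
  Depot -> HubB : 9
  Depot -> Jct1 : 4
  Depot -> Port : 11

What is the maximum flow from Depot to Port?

Augment Depot→Port: bottleneck 11, flow now 11.
Augment Depot→Jct1→Port: bottleneck 4, flow now 15.
Augment Depot→Y2→Port: bottleneck 8, flow now 23.
Augment Depot→Jct3→Port: bottleneck 8, flow now 31.
No augmenting path remains; maximum flow = 31.
In the residual graph, reachable from Depot: {Depot, HubB, Y2, Jct3}.
Min-cut edges: Depot→Jct1 (4), Depot→Port (11), Y2→Port (8), Jct3→Port (8); capacity 4 + 11 + 8 + 8 = 31.
This cut is saturated, so no flow can exceed 31.

31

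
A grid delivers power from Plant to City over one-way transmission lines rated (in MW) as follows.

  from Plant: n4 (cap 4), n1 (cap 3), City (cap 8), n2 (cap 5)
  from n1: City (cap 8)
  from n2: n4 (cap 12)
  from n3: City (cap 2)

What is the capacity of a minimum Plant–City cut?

Augment Plant→City: bottleneck 8, flow now 8.
Augment Plant→n1→City: bottleneck 3, flow now 11.
No augmenting path remains; maximum flow = 11.
By max-flow min-cut, the minimum cut capacity equals the max flow.
In the residual graph, reachable from Plant: {Plant, n2, n4}.
Min-cut edges: Plant→n1 (3), Plant→City (8); capacity 3 + 8 = 11.

11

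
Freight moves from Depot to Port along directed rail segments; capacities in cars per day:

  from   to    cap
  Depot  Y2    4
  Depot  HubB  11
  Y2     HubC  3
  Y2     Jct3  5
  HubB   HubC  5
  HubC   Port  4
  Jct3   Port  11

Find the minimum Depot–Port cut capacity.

Augment Depot→Y2→HubC→Port: bottleneck 3, flow now 3.
Augment Depot→Y2→Jct3→Port: bottleneck 1, flow now 4.
Augment Depot→HubB→HubC→Port: bottleneck 1, flow now 5.
Augment Depot→HubB→HubC→Y2→Jct3→Port: bottleneck 3, flow now 8. (uses reverse residual edge)
No augmenting path remains; maximum flow = 8.
By max-flow min-cut, the minimum cut capacity equals the max flow.
In the residual graph, reachable from Depot: {Depot, HubB, HubC}.
Min-cut edges: Depot→Y2 (4), HubC→Port (4); capacity 4 + 4 = 8.

8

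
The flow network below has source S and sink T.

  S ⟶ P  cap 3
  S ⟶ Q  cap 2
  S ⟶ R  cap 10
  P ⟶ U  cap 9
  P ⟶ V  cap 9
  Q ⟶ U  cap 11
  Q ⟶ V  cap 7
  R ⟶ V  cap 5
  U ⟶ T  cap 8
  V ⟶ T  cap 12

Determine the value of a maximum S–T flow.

Augment S→P→U→T: bottleneck 3, flow now 3.
Augment S→Q→U→T: bottleneck 2, flow now 5.
Augment S→R→V→T: bottleneck 5, flow now 10.
No augmenting path remains; maximum flow = 10.
In the residual graph, reachable from S: {S, R}.
Min-cut edges: S→P (3), S→Q (2), R→V (5); capacity 3 + 2 + 5 = 10.
This cut is saturated, so no flow can exceed 10.

10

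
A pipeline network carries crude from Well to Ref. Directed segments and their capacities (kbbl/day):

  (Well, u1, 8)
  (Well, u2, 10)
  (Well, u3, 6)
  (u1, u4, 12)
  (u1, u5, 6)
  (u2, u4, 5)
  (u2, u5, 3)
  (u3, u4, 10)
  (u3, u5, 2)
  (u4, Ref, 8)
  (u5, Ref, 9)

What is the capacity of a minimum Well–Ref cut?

17

Augment Well→u1→u4→Ref: bottleneck 8, flow now 8.
Augment Well→u2→u5→Ref: bottleneck 3, flow now 11.
Augment Well→u3→u5→Ref: bottleneck 2, flow now 13.
Augment Well→u2→u4→u1→u5→Ref: bottleneck 4, flow now 17. (uses reverse residual edge)
No augmenting path remains; maximum flow = 17.
By max-flow min-cut, the minimum cut capacity equals the max flow.
In the residual graph, reachable from Well: {Well, u1, u2, u3, u4, u5}.
Min-cut edges: u4→Ref (8), u5→Ref (9); capacity 8 + 9 = 17.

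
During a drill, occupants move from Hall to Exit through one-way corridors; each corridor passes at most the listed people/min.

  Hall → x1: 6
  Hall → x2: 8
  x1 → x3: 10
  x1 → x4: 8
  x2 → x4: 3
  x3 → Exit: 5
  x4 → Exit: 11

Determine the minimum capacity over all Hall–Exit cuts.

9

Augment Hall→x1→x3→Exit: bottleneck 5, flow now 5.
Augment Hall→x1→x4→Exit: bottleneck 1, flow now 6.
Augment Hall→x2→x4→Exit: bottleneck 3, flow now 9.
No augmenting path remains; maximum flow = 9.
By max-flow min-cut, the minimum cut capacity equals the max flow.
In the residual graph, reachable from Hall: {Hall, x2}.
Min-cut edges: Hall→x1 (6), x2→x4 (3); capacity 6 + 3 = 9.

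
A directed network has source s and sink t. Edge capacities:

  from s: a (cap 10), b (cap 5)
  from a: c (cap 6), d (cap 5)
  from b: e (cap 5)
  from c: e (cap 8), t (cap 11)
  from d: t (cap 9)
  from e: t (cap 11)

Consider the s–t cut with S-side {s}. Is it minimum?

Given cut capacity: 10 + 5 = 15.
Augment s→a→c→t: bottleneck 6, flow now 6.
Augment s→a→d→t: bottleneck 4, flow now 10.
Augment s→b→e→t: bottleneck 5, flow now 15.
No augmenting path remains; maximum flow = 15.
Cut capacity 15 equals the max flow, so it is a minimum cut.

Yes — it is a minimum cut (capacity 15).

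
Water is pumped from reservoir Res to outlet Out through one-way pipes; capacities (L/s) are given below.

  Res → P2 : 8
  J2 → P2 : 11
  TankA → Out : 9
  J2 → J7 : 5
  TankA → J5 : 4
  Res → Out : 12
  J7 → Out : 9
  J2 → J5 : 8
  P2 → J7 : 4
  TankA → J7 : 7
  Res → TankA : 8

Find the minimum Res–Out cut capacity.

24

Augment Res→Out: bottleneck 12, flow now 12.
Augment Res→TankA→Out: bottleneck 8, flow now 20.
Augment Res→P2→J7→Out: bottleneck 4, flow now 24.
No augmenting path remains; maximum flow = 24.
By max-flow min-cut, the minimum cut capacity equals the max flow.
In the residual graph, reachable from Res: {Res, P2}.
Min-cut edges: Res→TankA (8), Res→Out (12), P2→J7 (4); capacity 8 + 12 + 4 = 24.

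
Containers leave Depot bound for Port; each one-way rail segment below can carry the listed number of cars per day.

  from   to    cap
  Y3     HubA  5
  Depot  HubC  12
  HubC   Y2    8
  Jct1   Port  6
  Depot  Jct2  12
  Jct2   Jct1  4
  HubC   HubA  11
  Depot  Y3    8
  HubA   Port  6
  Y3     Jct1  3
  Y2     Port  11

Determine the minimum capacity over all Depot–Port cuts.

Augment Depot→Jct2→Jct1→Port: bottleneck 4, flow now 4.
Augment Depot→HubC→HubA→Port: bottleneck 6, flow now 10.
Augment Depot→HubC→Y2→Port: bottleneck 6, flow now 16.
Augment Depot→Y3→Jct1→Port: bottleneck 2, flow now 18.
Augment Depot→Y3→HubA→HubC→Y2→Port: bottleneck 2, flow now 20. (uses reverse residual edge)
No augmenting path remains; maximum flow = 20.
By max-flow min-cut, the minimum cut capacity equals the max flow.
In the residual graph, reachable from Depot: {Depot, Jct2, HubC, Y3, HubA, Jct1}.
Min-cut edges: HubC→Y2 (8), HubA→Port (6), Jct1→Port (6); capacity 8 + 6 + 6 = 20.

20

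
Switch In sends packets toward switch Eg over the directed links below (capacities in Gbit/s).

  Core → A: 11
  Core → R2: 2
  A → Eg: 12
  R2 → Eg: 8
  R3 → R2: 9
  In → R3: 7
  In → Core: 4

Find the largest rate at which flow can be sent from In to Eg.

11

Augment In→R3→R2→Eg: bottleneck 7, flow now 7.
Augment In→Core→R2→Eg: bottleneck 1, flow now 8.
Augment In→Core→A→Eg: bottleneck 3, flow now 11.
No augmenting path remains; maximum flow = 11.
In the residual graph, reachable from In: {In}.
Min-cut edges: In→R3 (7), In→Core (4); capacity 7 + 4 = 11.
This cut is saturated, so no flow can exceed 11.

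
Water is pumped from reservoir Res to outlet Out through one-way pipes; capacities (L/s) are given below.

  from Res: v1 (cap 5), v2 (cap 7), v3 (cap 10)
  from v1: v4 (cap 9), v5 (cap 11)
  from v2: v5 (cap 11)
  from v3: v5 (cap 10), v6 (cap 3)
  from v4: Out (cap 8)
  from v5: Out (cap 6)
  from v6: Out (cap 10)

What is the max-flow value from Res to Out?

14

Augment Res→v1→v4→Out: bottleneck 5, flow now 5.
Augment Res→v2→v5→Out: bottleneck 6, flow now 11.
Augment Res→v3→v6→Out: bottleneck 3, flow now 14.
No augmenting path remains; maximum flow = 14.
In the residual graph, reachable from Res: {Res, v2, v3, v5}.
Min-cut edges: Res→v1 (5), v3→v6 (3), v5→Out (6); capacity 5 + 3 + 6 = 14.
This cut is saturated, so no flow can exceed 14.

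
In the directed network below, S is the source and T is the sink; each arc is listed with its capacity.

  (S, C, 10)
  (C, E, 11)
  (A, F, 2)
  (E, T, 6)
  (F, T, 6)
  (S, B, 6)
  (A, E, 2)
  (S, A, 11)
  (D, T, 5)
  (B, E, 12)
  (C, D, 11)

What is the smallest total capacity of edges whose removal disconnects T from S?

13

Augment S→A→E→T: bottleneck 2, flow now 2.
Augment S→A→F→T: bottleneck 2, flow now 4.
Augment S→B→E→T: bottleneck 4, flow now 8.
Augment S→C→D→T: bottleneck 5, flow now 13.
No augmenting path remains; maximum flow = 13.
By max-flow min-cut, the minimum cut capacity equals the max flow.
In the residual graph, reachable from S: {S, A, B, C, D, E}.
Min-cut edges: A→F (2), D→T (5), E→T (6); capacity 2 + 5 + 6 = 13.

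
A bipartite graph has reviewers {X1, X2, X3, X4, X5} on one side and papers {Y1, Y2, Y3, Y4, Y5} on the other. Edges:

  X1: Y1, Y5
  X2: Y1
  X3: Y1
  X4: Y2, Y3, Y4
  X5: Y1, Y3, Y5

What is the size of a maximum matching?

Unit-capacity flow: source→left, listed edges, right→sink; max matching = max flow.
Augmenting path X1→Y1 (+1); matched 1.
Augmenting path X4→Y2 (+1); matched 2.
Augmenting path X5→Y3 (+1); matched 3.
Augmenting path X2→Y1→X1→Y5 (+1); matched 4.
No augmenting path remains; maximum matching = 4.
König certificate: {X1, X4, X5, Y1} is a vertex cover of size 4 (every listed pair touches it), so no matching can be larger.

4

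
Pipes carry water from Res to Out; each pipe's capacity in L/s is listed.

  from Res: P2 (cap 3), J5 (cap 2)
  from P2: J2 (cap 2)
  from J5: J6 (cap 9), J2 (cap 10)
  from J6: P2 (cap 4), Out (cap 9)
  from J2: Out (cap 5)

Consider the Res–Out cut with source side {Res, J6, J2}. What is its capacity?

23

Edges leaving {Res, J6, J2}: Res→P2 (3), Res→J5 (2), J6→P2 (4), J6→Out (9), J2→Out (5).
Cut capacity = 3 + 2 + 4 + 9 + 5 = 23.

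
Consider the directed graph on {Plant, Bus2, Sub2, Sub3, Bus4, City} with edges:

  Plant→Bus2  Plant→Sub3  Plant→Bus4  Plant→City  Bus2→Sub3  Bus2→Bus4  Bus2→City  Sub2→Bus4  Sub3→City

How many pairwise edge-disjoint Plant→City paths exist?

Assign every edge capacity 1; by Menger, the answer equals the max flow.
Path Plant→City (+1); total 1.
Path Plant→Bus2→City (+1); total 2.
Path Plant→Sub3→City (+1); total 3.
No residual Plant→City path; max flow = 3.
Certifying cut of size 3: {Plant→Bus2, Plant→City, Plant→Sub3}.

3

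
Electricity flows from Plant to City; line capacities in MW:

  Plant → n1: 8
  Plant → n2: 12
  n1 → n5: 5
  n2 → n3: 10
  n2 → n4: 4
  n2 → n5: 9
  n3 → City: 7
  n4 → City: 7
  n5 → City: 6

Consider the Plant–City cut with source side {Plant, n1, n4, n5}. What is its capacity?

25

Edges leaving {Plant, n1, n4, n5}: Plant→n2 (12), n4→City (7), n5→City (6).
Cut capacity = 12 + 7 + 6 = 25.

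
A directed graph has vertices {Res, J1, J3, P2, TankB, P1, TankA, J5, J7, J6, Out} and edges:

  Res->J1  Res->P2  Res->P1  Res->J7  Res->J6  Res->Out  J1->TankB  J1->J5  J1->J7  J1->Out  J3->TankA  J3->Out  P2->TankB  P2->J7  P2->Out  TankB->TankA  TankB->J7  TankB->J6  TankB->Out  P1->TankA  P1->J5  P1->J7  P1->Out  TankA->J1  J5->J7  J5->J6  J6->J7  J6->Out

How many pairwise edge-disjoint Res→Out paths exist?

Assign every edge capacity 1; by Menger, the answer equals the max flow.
Path Res→Out (+1); total 1.
Path Res→J1→Out (+1); total 2.
Path Res→P2→Out (+1); total 3.
Path Res→P1→Out (+1); total 4.
Path Res→J6→Out (+1); total 5.
No residual Res→Out path; max flow = 5.
Certifying cut of size 5: {Res→J1, Res→J6, Res→Out, Res→P1, Res→P2}.

5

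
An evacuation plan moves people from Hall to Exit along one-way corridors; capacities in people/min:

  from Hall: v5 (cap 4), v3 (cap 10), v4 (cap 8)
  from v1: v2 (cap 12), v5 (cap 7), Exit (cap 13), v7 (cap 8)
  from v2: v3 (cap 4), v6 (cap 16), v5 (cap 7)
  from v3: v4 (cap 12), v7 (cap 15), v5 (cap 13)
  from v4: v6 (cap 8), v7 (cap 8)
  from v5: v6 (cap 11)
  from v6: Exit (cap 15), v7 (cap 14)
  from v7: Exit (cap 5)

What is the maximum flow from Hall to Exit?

Augment Hall→v3→v7→Exit: bottleneck 5, flow now 5.
Augment Hall→v4→v6→Exit: bottleneck 8, flow now 13.
Augment Hall→v5→v6→Exit: bottleneck 4, flow now 17.
Augment Hall→v3→v5→v6→Exit: bottleneck 3, flow now 20.
No augmenting path remains; maximum flow = 20.
In the residual graph, reachable from Hall: {Hall, v3, v4, v5, v6, v7}.
Min-cut edges: v6→Exit (15), v7→Exit (5); capacity 15 + 5 = 20.
This cut is saturated, so no flow can exceed 20.

20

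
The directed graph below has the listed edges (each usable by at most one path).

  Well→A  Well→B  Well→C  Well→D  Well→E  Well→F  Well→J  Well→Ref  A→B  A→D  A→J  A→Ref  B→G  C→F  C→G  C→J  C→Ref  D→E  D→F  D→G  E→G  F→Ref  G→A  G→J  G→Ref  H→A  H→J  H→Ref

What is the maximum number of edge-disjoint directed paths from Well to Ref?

Assign every edge capacity 1; by Menger, the answer equals the max flow.
Path Well→Ref (+1); total 1.
Path Well→A→Ref (+1); total 2.
Path Well→C→Ref (+1); total 3.
Path Well→F→Ref (+1); total 4.
Path Well→B→G→Ref (+1); total 5.
No residual Well→Ref path; max flow = 5.
Certifying cut of size 5: {A→Ref, F→Ref, G→Ref, Well→C, Well→Ref}.

5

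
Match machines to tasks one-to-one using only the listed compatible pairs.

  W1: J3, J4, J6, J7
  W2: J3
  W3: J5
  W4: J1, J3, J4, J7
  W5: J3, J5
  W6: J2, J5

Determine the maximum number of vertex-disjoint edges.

5

Unit-capacity flow: source→left, listed edges, right→sink; max matching = max flow.
Augmenting path W1→J3 (+1); matched 1.
Augmenting path W3→J5 (+1); matched 2.
Augmenting path W4→J1 (+1); matched 3.
Augmenting path W6→J2 (+1); matched 4.
Augmenting path W2→J3→W1→J4 (+1); matched 5.
No augmenting path remains; maximum matching = 5.
König certificate: {W1, W4, W6, J3, J5} is a vertex cover of size 5 (every listed pair touches it), so no matching can be larger.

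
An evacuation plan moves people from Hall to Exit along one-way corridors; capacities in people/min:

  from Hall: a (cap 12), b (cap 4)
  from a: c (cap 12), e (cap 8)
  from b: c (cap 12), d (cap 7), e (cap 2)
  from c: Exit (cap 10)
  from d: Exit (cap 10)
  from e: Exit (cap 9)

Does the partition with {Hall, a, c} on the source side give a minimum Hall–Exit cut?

Given cut capacity: 4 + 8 + 10 = 22.
Augment Hall→a→c→Exit: bottleneck 10, flow now 10.
Augment Hall→a→e→Exit: bottleneck 2, flow now 12.
Augment Hall→b→d→Exit: bottleneck 4, flow now 16.
No augmenting path remains; maximum flow = 16.
In the residual graph, reachable from Hall: {Hall}.
Min-cut edges: Hall→a (12), Hall→b (4); capacity 12 + 4 = 16.
Cut capacity 22 exceeds the max flow 16, so it is not minimum.

No — its capacity is 22, but the minimum cut has capacity 16.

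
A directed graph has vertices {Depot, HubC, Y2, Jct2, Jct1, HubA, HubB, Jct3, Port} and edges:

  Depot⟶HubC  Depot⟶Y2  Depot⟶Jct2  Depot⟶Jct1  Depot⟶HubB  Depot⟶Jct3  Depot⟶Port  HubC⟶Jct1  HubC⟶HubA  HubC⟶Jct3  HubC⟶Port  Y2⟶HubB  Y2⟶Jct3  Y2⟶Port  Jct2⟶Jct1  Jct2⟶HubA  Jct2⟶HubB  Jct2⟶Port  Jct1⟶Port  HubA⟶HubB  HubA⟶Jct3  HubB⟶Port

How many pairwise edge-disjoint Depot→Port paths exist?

Assign every edge capacity 1; by Menger, the answer equals the max flow.
Path Depot→Port (+1); total 1.
Path Depot→HubC→Port (+1); total 2.
Path Depot→Y2→Port (+1); total 3.
Path Depot→Jct2→Port (+1); total 4.
Path Depot→Jct1→Port (+1); total 5.
Path Depot→HubB→Port (+1); total 6.
No residual Depot→Port path; max flow = 6.
Certifying cut of size 6: {Depot→HubB, Depot→HubC, Depot→Jct1, Depot→Jct2, Depot→Port, Depot→Y2}.

6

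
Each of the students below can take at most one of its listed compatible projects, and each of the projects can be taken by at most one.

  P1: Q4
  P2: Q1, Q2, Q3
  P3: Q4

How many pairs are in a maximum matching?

2

Unit-capacity flow: source→left, listed edges, right→sink; max matching = max flow.
Augmenting path P1→Q4 (+1); matched 1.
Augmenting path P2→Q1 (+1); matched 2.
No augmenting path remains; maximum matching = 2.
König certificate: {P2, Q4} is a vertex cover of size 2 (every listed pair touches it), so no matching can be larger.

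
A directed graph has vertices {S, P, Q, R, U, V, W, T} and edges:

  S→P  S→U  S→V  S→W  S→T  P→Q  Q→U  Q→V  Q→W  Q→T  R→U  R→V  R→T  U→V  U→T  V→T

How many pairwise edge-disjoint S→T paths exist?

Assign every edge capacity 1; by Menger, the answer equals the max flow.
Path S→T (+1); total 1.
Path S→U→T (+1); total 2.
Path S→V→T (+1); total 3.
Path S→P→Q→T (+1); total 4.
No residual S→T path; max flow = 4.
Certifying cut of size 4: {S→P, S→T, S→U, S→V}.

4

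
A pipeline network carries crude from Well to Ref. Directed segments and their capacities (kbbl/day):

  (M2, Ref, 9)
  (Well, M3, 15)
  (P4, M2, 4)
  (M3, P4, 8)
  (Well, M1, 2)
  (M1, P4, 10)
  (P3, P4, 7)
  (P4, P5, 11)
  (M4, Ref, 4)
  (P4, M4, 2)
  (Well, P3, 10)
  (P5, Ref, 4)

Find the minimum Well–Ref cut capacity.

Augment Well→P3→P4→M2→Ref: bottleneck 4, flow now 4.
Augment Well→P3→P4→P5→Ref: bottleneck 3, flow now 7.
Augment Well→M1→P4→P5→Ref: bottleneck 1, flow now 8.
Augment Well→M1→P4→M4→Ref: bottleneck 1, flow now 9.
Augment Well→M3→P4→M4→Ref: bottleneck 1, flow now 10.
No augmenting path remains; maximum flow = 10.
By max-flow min-cut, the minimum cut capacity equals the max flow.
In the residual graph, reachable from Well: {Well, P3, M1, M3, P4, P5}.
Min-cut edges: P4→M2 (4), P4→M4 (2), P5→Ref (4); capacity 4 + 2 + 4 = 10.

10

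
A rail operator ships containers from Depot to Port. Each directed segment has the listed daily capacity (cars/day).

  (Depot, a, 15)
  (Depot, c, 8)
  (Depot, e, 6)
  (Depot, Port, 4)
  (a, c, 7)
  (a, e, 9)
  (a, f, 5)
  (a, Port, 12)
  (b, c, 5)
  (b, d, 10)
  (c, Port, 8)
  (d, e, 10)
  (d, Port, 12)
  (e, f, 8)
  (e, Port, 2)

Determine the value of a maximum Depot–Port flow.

26

Augment Depot→Port: bottleneck 4, flow now 4.
Augment Depot→a→Port: bottleneck 12, flow now 16.
Augment Depot→c→Port: bottleneck 8, flow now 24.
Augment Depot→e→Port: bottleneck 2, flow now 26.
No augmenting path remains; maximum flow = 26.
In the residual graph, reachable from Depot: {Depot, a, c, e, f}.
Min-cut edges: Depot→Port (4), a→Port (12), c→Port (8), e→Port (2); capacity 4 + 12 + 8 + 2 = 26.
This cut is saturated, so no flow can exceed 26.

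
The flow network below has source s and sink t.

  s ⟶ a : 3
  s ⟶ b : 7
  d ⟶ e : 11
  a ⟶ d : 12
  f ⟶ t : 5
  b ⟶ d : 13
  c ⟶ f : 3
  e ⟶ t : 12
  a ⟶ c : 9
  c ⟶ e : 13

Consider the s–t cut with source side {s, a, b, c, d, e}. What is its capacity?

15

Edges leaving {s, a, b, c, d, e}: c→f (3), e→t (12).
Cut capacity = 3 + 12 = 15.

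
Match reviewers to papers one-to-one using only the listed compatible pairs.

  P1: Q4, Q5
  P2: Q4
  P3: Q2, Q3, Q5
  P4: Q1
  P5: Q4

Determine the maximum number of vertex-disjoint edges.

Unit-capacity flow: source→left, listed edges, right→sink; max matching = max flow.
Augmenting path P1→Q4 (+1); matched 1.
Augmenting path P3→Q2 (+1); matched 2.
Augmenting path P4→Q1 (+1); matched 3.
Augmenting path P2→Q4→P1→Q5 (+1); matched 4.
No augmenting path remains; maximum matching = 4.
König certificate: {P1, P3, P4, Q4} is a vertex cover of size 4 (every listed pair touches it), so no matching can be larger.

4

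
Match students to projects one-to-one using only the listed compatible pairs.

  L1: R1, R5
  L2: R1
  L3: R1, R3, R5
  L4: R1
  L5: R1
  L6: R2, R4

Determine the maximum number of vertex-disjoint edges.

4

Unit-capacity flow: source→left, listed edges, right→sink; max matching = max flow.
Augmenting path L1→R1 (+1); matched 1.
Augmenting path L3→R3 (+1); matched 2.
Augmenting path L6→R2 (+1); matched 3.
Augmenting path L2→R1→L1→R5 (+1); matched 4.
No augmenting path remains; maximum matching = 4.
König certificate: {L1, L3, L6, R1} is a vertex cover of size 4 (every listed pair touches it), so no matching can be larger.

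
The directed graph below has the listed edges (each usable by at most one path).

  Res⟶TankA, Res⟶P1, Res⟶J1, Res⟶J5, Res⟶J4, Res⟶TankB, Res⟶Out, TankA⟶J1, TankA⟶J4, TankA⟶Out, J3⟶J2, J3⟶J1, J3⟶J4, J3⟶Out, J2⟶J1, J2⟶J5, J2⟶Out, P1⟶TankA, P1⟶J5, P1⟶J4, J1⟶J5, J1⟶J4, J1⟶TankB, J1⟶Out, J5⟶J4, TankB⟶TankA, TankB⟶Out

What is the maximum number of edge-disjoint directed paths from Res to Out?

4

Assign every edge capacity 1; by Menger, the answer equals the max flow.
Path Res→Out (+1); total 1.
Path Res→TankA→Out (+1); total 2.
Path Res→J1→Out (+1); total 3.
Path Res→TankB→Out (+1); total 4.
No residual Res→Out path; max flow = 4.
Certifying cut of size 4: {J1→Out, Res→Out, TankA→Out, TankB→Out}.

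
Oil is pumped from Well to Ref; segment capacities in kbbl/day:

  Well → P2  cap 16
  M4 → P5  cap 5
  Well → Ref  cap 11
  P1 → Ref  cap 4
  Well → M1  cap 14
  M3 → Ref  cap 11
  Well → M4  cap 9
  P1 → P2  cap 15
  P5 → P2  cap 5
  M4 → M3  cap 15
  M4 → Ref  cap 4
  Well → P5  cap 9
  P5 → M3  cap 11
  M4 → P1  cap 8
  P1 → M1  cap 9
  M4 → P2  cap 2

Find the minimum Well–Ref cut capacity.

29

Augment Well→Ref: bottleneck 11, flow now 11.
Augment Well→M4→Ref: bottleneck 4, flow now 15.
Augment Well→M4→P1→Ref: bottleneck 4, flow now 19.
Augment Well→M4→M3→Ref: bottleneck 1, flow now 20.
Augment Well→P5→M3→Ref: bottleneck 9, flow now 29.
No augmenting path remains; maximum flow = 29.
By max-flow min-cut, the minimum cut capacity equals the max flow.
In the residual graph, reachable from Well: {Well, M1, P2}.
Min-cut edges: Well→M4 (9), Well→P5 (9), Well→Ref (11); capacity 9 + 9 + 11 = 29.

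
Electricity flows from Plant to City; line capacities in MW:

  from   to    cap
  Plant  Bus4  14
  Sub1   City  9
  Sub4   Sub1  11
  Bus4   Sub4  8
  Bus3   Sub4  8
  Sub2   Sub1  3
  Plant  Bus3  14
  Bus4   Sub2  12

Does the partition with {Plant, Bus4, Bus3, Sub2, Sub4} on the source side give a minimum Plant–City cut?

No — its capacity is 14, but the minimum cut has capacity 9.

Given cut capacity: 3 + 11 = 14.
Augment Plant→Bus4→Sub2→Sub1→City: bottleneck 3, flow now 3.
Augment Plant→Bus4→Sub4→Sub1→City: bottleneck 6, flow now 9.
No augmenting path remains; maximum flow = 9.
In the residual graph, reachable from Plant: {Plant, Bus4, Bus3, Sub2, Sub4, Sub1}.
Min-cut edges: Sub1→City (9); capacity 9 = 9.
Cut capacity 14 exceeds the max flow 9, so it is not minimum.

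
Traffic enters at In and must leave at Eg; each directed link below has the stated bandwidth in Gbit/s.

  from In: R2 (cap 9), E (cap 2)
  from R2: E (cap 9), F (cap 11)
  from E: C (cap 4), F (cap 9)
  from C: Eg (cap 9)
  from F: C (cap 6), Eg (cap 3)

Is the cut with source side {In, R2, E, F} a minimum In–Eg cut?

No — its capacity is 13, but the minimum cut has capacity 11.

Given cut capacity: 4 + 6 + 3 = 13.
Augment In→R2→F→Eg: bottleneck 3, flow now 3.
Augment In→E→C→Eg: bottleneck 2, flow now 5.
Augment In→R2→E→C→Eg: bottleneck 2, flow now 7.
Augment In→R2→F→C→Eg: bottleneck 4, flow now 11.
No augmenting path remains; maximum flow = 11.
In the residual graph, reachable from In: {In}.
Min-cut edges: In→R2 (9), In→E (2); capacity 9 + 2 = 11.
Cut capacity 13 exceeds the max flow 11, so it is not minimum.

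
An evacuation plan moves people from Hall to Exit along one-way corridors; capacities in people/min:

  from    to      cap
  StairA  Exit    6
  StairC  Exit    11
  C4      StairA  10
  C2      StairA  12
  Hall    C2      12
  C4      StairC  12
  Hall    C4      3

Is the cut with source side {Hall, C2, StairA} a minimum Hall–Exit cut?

Given cut capacity: 3 + 6 = 9.
Augment Hall→C2→StairA→Exit: bottleneck 6, flow now 6.
Augment Hall→C4→StairC→Exit: bottleneck 3, flow now 9.
No augmenting path remains; maximum flow = 9.
Cut capacity 9 equals the max flow, so it is a minimum cut.

Yes — it is a minimum cut (capacity 9).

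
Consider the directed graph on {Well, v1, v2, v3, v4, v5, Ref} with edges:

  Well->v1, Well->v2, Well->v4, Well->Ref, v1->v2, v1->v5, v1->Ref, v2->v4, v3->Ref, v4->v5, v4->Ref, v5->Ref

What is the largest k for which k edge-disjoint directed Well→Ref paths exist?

Assign every edge capacity 1; by Menger, the answer equals the max flow.
Path Well→Ref (+1); total 1.
Path Well→v1→Ref (+1); total 2.
Path Well→v4→Ref (+1); total 3.
Path Well→v2→v4→v5→Ref (+1); total 4.
No residual Well→Ref path; max flow = 4.
Certifying cut of size 4: {Well→Ref, Well→v1, Well→v2, Well→v4}.

4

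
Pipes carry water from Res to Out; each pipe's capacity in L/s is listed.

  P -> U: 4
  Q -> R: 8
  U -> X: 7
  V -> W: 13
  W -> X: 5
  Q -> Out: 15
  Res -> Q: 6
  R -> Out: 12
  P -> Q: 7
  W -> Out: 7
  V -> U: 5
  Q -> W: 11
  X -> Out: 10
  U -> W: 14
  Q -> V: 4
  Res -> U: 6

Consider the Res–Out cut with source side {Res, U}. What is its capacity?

Edges leaving {Res, U}: Res→Q (6), U→W (14), U→X (7).
Cut capacity = 6 + 14 + 7 = 27.

27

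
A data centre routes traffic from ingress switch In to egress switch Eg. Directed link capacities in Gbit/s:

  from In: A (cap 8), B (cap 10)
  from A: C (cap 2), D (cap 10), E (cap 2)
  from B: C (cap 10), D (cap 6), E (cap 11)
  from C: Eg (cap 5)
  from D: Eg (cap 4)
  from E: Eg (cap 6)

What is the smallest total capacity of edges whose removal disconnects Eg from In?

15

Augment In→A→C→Eg: bottleneck 2, flow now 2.
Augment In→A→D→Eg: bottleneck 4, flow now 6.
Augment In→A→E→Eg: bottleneck 2, flow now 8.
Augment In→B→C→Eg: bottleneck 3, flow now 11.
Augment In→B→E→Eg: bottleneck 4, flow now 15.
No augmenting path remains; maximum flow = 15.
By max-flow min-cut, the minimum cut capacity equals the max flow.
In the residual graph, reachable from In: {In, A, B, C, D, E}.
Min-cut edges: C→Eg (5), D→Eg (4), E→Eg (6); capacity 5 + 4 + 6 = 15.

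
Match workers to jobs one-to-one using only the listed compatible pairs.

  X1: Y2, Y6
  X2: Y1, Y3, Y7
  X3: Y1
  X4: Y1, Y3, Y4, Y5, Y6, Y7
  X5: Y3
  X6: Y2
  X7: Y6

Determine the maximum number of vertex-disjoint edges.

Unit-capacity flow: source→left, listed edges, right→sink; max matching = max flow.
Augmenting path X1→Y2 (+1); matched 1.
Augmenting path X2→Y1 (+1); matched 2.
Augmenting path X4→Y3 (+1); matched 3.
Augmenting path X7→Y6 (+1); matched 4.
Augmenting path X3→Y1→X2→Y7 (+1); matched 5.
Augmenting path X5→Y3→X4→Y4 (+1); matched 6.
No augmenting path remains; maximum matching = 6.
König certificate: {X2, X3, X4, X5, Y2, Y6} is a vertex cover of size 6 (every listed pair touches it), so no matching can be larger.

6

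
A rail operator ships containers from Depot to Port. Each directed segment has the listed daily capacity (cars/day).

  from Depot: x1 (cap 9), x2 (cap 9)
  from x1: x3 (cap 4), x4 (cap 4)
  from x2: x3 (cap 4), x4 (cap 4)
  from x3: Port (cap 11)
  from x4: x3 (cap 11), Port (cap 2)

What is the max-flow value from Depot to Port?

Augment Depot→x1→x3→Port: bottleneck 4, flow now 4.
Augment Depot→x1→x4→Port: bottleneck 2, flow now 6.
Augment Depot→x2→x3→Port: bottleneck 4, flow now 10.
Augment Depot→x1→x4→x3→Port: bottleneck 2, flow now 12.
Augment Depot→x2→x4→x3→Port: bottleneck 1, flow now 13.
No augmenting path remains; maximum flow = 13.
In the residual graph, reachable from Depot: {Depot, x1, x2, x3, x4}.
Min-cut edges: x3→Port (11), x4→Port (2); capacity 11 + 2 = 13.
This cut is saturated, so no flow can exceed 13.

13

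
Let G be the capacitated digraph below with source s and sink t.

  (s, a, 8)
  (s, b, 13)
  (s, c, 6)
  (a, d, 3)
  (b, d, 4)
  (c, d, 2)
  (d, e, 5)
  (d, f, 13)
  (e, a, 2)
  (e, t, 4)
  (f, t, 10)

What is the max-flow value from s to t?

9

Augment s→a→d→e→t: bottleneck 3, flow now 3.
Augment s→b→d→e→t: bottleneck 1, flow now 4.
Augment s→b→d→f→t: bottleneck 3, flow now 7.
Augment s→c→d→f→t: bottleneck 2, flow now 9.
No augmenting path remains; maximum flow = 9.
In the residual graph, reachable from s: {s, a, b, c}.
Min-cut edges: a→d (3), b→d (4), c→d (2); capacity 3 + 4 + 2 = 9.
This cut is saturated, so no flow can exceed 9.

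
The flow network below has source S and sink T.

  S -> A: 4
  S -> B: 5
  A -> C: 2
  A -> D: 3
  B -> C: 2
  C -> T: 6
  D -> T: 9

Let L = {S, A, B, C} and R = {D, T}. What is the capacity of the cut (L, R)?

Edges leaving {S, A, B, C}: A→D (3), C→T (6).
Cut capacity = 3 + 6 = 9.

9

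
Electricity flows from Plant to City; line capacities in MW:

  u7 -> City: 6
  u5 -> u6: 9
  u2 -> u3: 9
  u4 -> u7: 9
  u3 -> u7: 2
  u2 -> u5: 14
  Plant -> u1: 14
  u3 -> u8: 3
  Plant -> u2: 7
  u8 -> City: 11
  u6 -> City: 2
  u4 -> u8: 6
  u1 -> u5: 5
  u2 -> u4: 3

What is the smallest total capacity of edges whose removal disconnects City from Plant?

Augment Plant→u1→u5→u6→City: bottleneck 2, flow now 2.
Augment Plant→u2→u3→u7→City: bottleneck 2, flow now 4.
Augment Plant→u2→u3→u8→City: bottleneck 3, flow now 7.
Augment Plant→u2→u4→u7→City: bottleneck 2, flow now 9.
No augmenting path remains; maximum flow = 9.
By max-flow min-cut, the minimum cut capacity equals the max flow.
In the residual graph, reachable from Plant: {Plant, u1, u5, u6}.
Min-cut edges: Plant→u2 (7), u6→City (2); capacity 7 + 2 = 9.

9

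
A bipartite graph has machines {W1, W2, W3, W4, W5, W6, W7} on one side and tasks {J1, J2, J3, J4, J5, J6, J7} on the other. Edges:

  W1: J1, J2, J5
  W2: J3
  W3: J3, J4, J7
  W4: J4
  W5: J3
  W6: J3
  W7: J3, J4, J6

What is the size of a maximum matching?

5

Unit-capacity flow: source→left, listed edges, right→sink; max matching = max flow.
Augmenting path W1→J1 (+1); matched 1.
Augmenting path W2→J3 (+1); matched 2.
Augmenting path W3→J4 (+1); matched 3.
Augmenting path W7→J6 (+1); matched 4.
Augmenting path W4→J4→W3→J7 (+1); matched 5.
No augmenting path remains; maximum matching = 5.
König certificate: {W1, W3, W4, W7, J3} is a vertex cover of size 5 (every listed pair touches it), so no matching can be larger.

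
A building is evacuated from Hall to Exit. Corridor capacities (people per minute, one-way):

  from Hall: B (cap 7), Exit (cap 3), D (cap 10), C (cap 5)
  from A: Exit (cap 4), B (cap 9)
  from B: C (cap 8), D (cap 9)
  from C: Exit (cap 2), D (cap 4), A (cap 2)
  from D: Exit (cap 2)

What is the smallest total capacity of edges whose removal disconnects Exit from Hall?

Augment Hall→Exit: bottleneck 3, flow now 3.
Augment Hall→C→Exit: bottleneck 2, flow now 5.
Augment Hall→D→Exit: bottleneck 2, flow now 7.
Augment Hall→C→A→Exit: bottleneck 2, flow now 9.
No augmenting path remains; maximum flow = 9.
By max-flow min-cut, the minimum cut capacity equals the max flow.
In the residual graph, reachable from Hall: {Hall, B, C, D}.
Min-cut edges: Hall→Exit (3), C→A (2), C→Exit (2), D→Exit (2); capacity 3 + 2 + 2 + 2 = 9.

9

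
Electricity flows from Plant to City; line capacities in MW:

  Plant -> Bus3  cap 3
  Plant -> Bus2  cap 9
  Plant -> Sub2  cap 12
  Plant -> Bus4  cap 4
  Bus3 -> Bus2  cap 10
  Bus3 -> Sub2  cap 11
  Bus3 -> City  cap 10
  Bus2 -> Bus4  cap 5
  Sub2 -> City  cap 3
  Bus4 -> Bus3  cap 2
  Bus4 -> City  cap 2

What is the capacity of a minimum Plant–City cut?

Augment Plant→Bus3→City: bottleneck 3, flow now 3.
Augment Plant→Sub2→City: bottleneck 3, flow now 6.
Augment Plant→Bus4→City: bottleneck 2, flow now 8.
Augment Plant→Bus4→Bus3→City: bottleneck 2, flow now 10.
No augmenting path remains; maximum flow = 10.
By max-flow min-cut, the minimum cut capacity equals the max flow.
In the residual graph, reachable from Plant: {Plant, Bus2, Sub2, Bus4}.
Min-cut edges: Plant→Bus3 (3), Sub2→City (3), Bus4→Bus3 (2), Bus4→City (2); capacity 3 + 3 + 2 + 2 = 10.

10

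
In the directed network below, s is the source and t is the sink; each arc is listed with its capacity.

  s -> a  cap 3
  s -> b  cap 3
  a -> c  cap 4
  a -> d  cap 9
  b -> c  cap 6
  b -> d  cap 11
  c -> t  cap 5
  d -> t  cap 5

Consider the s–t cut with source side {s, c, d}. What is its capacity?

16

Edges leaving {s, c, d}: s→a (3), s→b (3), c→t (5), d→t (5).
Cut capacity = 3 + 3 + 5 + 5 = 16.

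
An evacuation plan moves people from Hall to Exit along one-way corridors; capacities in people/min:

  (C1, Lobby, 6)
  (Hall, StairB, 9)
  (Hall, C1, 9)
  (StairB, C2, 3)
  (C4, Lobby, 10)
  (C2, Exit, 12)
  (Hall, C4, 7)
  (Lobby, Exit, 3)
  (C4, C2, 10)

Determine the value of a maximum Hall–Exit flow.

13

Augment Hall→StairB→C2→Exit: bottleneck 3, flow now 3.
Augment Hall→C1→Lobby→Exit: bottleneck 3, flow now 6.
Augment Hall→C4→C2→Exit: bottleneck 7, flow now 13.
No augmenting path remains; maximum flow = 13.
In the residual graph, reachable from Hall: {Hall, StairB, C1, Lobby}.
Min-cut edges: Hall→C4 (7), StairB→C2 (3), Lobby→Exit (3); capacity 7 + 3 + 3 = 13.
This cut is saturated, so no flow can exceed 13.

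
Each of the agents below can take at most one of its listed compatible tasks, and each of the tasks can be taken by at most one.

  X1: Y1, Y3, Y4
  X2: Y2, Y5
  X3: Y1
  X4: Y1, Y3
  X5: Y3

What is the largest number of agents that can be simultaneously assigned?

Unit-capacity flow: source→left, listed edges, right→sink; max matching = max flow.
Augmenting path X1→Y1 (+1); matched 1.
Augmenting path X2→Y2 (+1); matched 2.
Augmenting path X4→Y3 (+1); matched 3.
Augmenting path X3→Y1→X1→Y4 (+1); matched 4.
No augmenting path remains; maximum matching = 4.
König certificate: {X1, X2, Y1, Y3} is a vertex cover of size 4 (every listed pair touches it), so no matching can be larger.

4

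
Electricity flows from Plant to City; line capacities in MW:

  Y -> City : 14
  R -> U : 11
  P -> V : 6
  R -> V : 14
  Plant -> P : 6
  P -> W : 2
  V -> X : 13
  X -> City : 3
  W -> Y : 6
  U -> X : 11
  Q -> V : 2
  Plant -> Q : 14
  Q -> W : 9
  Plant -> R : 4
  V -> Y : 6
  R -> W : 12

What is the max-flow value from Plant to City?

15

Augment Plant→P→V→X→City: bottleneck 3, flow now 3.
Augment Plant→P→V→Y→City: bottleneck 3, flow now 6.
Augment Plant→Q→V→Y→City: bottleneck 2, flow now 8.
Augment Plant→Q→W→Y→City: bottleneck 6, flow now 14.
Augment Plant→R→V→Y→City: bottleneck 1, flow now 15.
No augmenting path remains; maximum flow = 15.
In the residual graph, reachable from Plant: {Plant, P, Q, R, U, V, W, X}.
Min-cut edges: V→Y (6), W→Y (6), X→City (3); capacity 6 + 6 + 3 = 15.
This cut is saturated, so no flow can exceed 15.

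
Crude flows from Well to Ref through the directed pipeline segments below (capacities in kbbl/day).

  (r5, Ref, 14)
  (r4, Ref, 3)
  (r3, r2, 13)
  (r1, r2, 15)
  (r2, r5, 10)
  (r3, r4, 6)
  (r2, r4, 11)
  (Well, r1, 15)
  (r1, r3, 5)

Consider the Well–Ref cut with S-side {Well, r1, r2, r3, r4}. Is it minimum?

Yes — it is a minimum cut (capacity 13).

Given cut capacity: 10 + 3 = 13.
Augment Well→r1→r2→r4→Ref: bottleneck 3, flow now 3.
Augment Well→r1→r2→r5→Ref: bottleneck 10, flow now 13.
No augmenting path remains; maximum flow = 13.
Cut capacity 13 equals the max flow, so it is a minimum cut.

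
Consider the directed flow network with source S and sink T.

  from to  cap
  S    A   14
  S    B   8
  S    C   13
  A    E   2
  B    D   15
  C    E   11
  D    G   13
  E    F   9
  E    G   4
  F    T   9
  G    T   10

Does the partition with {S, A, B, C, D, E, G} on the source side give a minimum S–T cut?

Given cut capacity: 9 + 10 = 19.
Augment S→A→E→F→T: bottleneck 2, flow now 2.
Augment S→B→D→G→T: bottleneck 8, flow now 10.
Augment S→C→E→F→T: bottleneck 7, flow now 17.
Augment S→C→E→G→T: bottleneck 2, flow now 19.
No augmenting path remains; maximum flow = 19.
Cut capacity 19 equals the max flow, so it is a minimum cut.

Yes — it is a minimum cut (capacity 19).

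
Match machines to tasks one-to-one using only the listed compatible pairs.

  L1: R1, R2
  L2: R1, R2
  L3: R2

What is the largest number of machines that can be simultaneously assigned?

Unit-capacity flow: source→left, listed edges, right→sink; max matching = max flow.
Augmenting path L1→R1 (+1); matched 1.
Augmenting path L2→R2 (+1); matched 2.
No augmenting path remains; maximum matching = 2.
König certificate: {R1, R2} is a vertex cover of size 2 (every listed pair touches it), so no matching can be larger.

2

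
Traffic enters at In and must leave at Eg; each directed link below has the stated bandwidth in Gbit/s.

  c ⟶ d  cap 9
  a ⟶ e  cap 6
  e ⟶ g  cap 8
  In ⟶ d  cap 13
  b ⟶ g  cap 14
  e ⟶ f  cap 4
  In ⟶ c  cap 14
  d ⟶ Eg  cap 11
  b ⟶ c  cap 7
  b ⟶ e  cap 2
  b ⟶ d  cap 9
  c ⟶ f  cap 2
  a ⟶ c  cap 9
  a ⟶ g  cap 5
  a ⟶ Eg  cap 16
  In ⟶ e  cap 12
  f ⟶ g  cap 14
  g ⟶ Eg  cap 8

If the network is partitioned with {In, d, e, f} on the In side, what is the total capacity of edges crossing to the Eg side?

Edges leaving {In, d, e, f}: In→c (14), d→Eg (11), e→g (8), f→g (14).
Cut capacity = 14 + 11 + 8 + 14 = 47.

47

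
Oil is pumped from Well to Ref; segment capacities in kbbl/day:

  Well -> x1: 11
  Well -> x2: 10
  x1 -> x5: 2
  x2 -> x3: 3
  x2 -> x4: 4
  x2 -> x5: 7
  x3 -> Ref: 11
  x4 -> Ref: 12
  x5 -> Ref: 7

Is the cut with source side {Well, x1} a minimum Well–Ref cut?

Given cut capacity: 10 + 2 = 12.
Augment Well→x1→x5→Ref: bottleneck 2, flow now 2.
Augment Well→x2→x3→Ref: bottleneck 3, flow now 5.
Augment Well→x2→x4→Ref: bottleneck 4, flow now 9.
Augment Well→x2→x5→Ref: bottleneck 3, flow now 12.
No augmenting path remains; maximum flow = 12.
Cut capacity 12 equals the max flow, so it is a minimum cut.

Yes — it is a minimum cut (capacity 12).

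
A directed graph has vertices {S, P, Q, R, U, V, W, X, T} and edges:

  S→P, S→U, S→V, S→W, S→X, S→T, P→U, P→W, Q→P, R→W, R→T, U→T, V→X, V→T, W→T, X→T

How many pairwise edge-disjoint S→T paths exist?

5

Assign every edge capacity 1; by Menger, the answer equals the max flow.
Path S→T (+1); total 1.
Path S→U→T (+1); total 2.
Path S→V→T (+1); total 3.
Path S→W→T (+1); total 4.
Path S→X→T (+1); total 5.
No residual S→T path; max flow = 5.
Certifying cut of size 5: {S→T, S→V, S→X, U→T, W→T}.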